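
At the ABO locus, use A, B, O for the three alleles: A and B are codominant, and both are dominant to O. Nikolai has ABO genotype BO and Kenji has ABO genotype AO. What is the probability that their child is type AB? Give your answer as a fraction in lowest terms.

ABO cross BO × AO → offspring phenotypes: 1/4 O, 1/4 A, 1/4 B, 1/4 AB.
So P(type AB) = 1/4.

1/4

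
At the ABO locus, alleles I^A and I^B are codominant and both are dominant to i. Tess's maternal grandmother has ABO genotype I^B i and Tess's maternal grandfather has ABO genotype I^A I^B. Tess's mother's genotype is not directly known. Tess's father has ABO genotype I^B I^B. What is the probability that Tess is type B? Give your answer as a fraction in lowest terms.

3/4

Tess's mother's ABO genotype from I^B i × I^A I^B: 1/4 I^A I^B, 1/4 I^A i, 1/4 I^B I^B, 1/4 I^B i.
Crossing each possibility with the father I^B I^B and summing P(type B): 1/4·1/2 + 1/4·1/2 + 1/4·1 + 1/4·1 = 3/4.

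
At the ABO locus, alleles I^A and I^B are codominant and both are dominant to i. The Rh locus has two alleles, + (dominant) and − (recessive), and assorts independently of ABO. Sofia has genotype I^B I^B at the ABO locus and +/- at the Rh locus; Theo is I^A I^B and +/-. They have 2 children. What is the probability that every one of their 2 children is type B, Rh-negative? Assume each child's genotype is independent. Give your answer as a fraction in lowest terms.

1/64

ABO cross I^B I^B × I^A I^B → 1/2 B, 1/2 AB.
Rh cross +/- × +/- → 3/4 Rh+, 1/4 Rh-; so P(type B, Rh-negative) = 1/2 × 1/4 = 1/8 per child.
All 2 independent: (1/8)^2 = 1/64.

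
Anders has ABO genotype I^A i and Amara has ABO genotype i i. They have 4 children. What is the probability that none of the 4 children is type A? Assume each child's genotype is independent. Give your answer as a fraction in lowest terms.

ABO cross I^A i × i i → 1/2 O, 1/2 A.
So P(type A) = 1/2 per child.
P(not type A) = 1/2 for one child; (1/2)^4 = 1/16.

1/16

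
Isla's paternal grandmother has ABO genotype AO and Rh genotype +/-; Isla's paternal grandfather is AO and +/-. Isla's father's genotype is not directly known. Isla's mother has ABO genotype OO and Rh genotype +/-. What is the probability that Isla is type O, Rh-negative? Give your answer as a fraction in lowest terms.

Isla's father's ABO genotype from AO × AO: 1/4 AA, 1/2 AO, 1/4 OO.
Crossing each possibility with the mother OO and summing P(type O): 1/4·0 + 1/2·1/2 + 1/4·1 = 1/2.
Similarly for Rh via the father's Rh distribution: P(Rh-) = 1/4.
Independent loci: 1/2 × 1/4 = 1/8.

1/8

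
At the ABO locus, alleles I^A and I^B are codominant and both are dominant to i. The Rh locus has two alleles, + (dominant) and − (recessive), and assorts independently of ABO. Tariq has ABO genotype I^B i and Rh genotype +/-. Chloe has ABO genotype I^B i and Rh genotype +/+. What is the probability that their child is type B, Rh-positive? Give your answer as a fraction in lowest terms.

ABO cross I^B i × I^B i → offspring phenotypes: 1/4 O, 3/4 B.
Rh cross +/- × +/+ → 1 Rh+.
Independent loci: P(type B, Rh-positive) = 3/4 × 1 = 3/4.

3/4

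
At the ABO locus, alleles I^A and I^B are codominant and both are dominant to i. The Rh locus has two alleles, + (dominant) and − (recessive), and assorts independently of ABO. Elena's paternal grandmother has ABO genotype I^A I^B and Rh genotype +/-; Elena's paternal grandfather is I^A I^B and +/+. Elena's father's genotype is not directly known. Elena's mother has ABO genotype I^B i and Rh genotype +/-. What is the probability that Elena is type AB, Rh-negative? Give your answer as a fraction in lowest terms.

1/32

Elena's father's ABO genotype from I^A I^B × I^A I^B: 1/4 I^A I^A, 1/2 I^A I^B, 1/4 I^B I^B.
Crossing each possibility with the mother I^B i and summing P(type AB): 1/4·1/2 + 1/2·1/4 + 1/4·0 = 1/4.
Similarly for Rh via the father's Rh distribution: P(Rh-) = 1/8.
Independent loci: 1/4 × 1/8 = 1/32.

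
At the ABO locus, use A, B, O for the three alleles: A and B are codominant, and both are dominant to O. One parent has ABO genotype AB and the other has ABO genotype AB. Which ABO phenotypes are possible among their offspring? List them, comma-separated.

Gametes from AB × AB give offspring ABO genotypes AA, AB, BB, i.e. phenotypes A, B, AB.

A, B, AB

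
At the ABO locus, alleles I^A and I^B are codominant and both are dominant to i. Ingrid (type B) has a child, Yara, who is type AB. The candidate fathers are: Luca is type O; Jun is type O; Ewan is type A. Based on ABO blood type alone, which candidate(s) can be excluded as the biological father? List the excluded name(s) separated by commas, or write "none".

A candidate is excluded only if no genotype consistent with his phenotype could produce a type AB child with a type B mother.
Luca (type O): no genotype consistent with that phenotype can produce a type-AB child with a type-B mother.
Jun (type O): no genotype consistent with that phenotype can produce a type-AB child with a type-B mother.

Luca, Jun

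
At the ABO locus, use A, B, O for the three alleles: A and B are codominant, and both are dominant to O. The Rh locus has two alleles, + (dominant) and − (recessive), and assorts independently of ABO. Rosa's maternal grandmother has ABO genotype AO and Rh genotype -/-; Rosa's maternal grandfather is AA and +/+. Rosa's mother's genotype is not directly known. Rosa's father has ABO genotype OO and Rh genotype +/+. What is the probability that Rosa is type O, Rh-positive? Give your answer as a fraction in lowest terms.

1/4

Rosa's mother's ABO genotype from AO × AA: 1/2 AA, 1/2 AO.
Crossing each possibility with the father OO and summing P(type O): 1/2·0 + 1/2·1/2 = 1/4.
Similarly for Rh via the mother's Rh distribution: P(Rh+) = 1.
Independent loci: 1/4 × 1 = 1/4.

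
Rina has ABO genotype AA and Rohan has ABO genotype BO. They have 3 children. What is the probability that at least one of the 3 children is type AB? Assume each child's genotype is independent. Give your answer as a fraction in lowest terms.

ABO cross AA × BO → 1/2 A, 1/2 AB.
So P(type AB) = 1/2 per child.
P(none) = (1/2)^3 = 1/8; P(at least one) = 1 − 1/8 = 7/8.

7/8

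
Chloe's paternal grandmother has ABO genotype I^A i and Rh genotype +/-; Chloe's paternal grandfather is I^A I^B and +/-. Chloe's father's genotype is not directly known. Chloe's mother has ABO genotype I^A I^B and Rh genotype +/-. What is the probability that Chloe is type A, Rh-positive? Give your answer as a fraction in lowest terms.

9/32

Chloe's father's ABO genotype from I^A i × I^A I^B: 1/4 I^A I^A, 1/4 I^A I^B, 1/4 I^A i, 1/4 I^B i.
Crossing each possibility with the mother I^A I^B and summing P(type A): 1/4·1/2 + 1/4·1/4 + 1/4·1/2 + 1/4·1/4 = 3/8.
Similarly for Rh via the father's Rh distribution: P(Rh+) = 3/4.
Independent loci: 3/8 × 3/4 = 9/32.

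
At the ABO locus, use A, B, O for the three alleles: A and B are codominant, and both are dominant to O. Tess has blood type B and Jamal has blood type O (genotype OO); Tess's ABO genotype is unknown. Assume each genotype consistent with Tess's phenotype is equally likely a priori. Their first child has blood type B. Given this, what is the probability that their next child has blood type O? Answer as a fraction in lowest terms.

Possible genotypes: Tess ∈ {BB, BO}; Jamal ∈ {OO}.
Weight each parental genotype pair by prior × P(type-B child):
  BB × OO: posterior weight 2/3; P(next child type O) = 0.
  BO × OO: posterior weight 1/3; P(next child type O) = 1/2.
Weighted sum = 1/6.

1/6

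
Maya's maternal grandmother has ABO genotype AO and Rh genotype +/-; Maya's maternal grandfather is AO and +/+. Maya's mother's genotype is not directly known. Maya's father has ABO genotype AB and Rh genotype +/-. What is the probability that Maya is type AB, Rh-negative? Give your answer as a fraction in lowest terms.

Maya's mother's ABO genotype from AO × AO: 1/4 AA, 1/2 AO, 1/4 OO.
Crossing each possibility with the father AB and summing P(type AB): 1/4·1/2 + 1/2·1/4 + 1/4·0 = 1/4.
Similarly for Rh via the mother's Rh distribution: P(Rh-) = 1/8.
Independent loci: 1/4 × 1/8 = 1/32.

1/32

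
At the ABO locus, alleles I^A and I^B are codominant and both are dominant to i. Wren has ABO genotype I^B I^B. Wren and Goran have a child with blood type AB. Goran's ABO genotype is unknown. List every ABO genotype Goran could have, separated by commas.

I^A I^A, I^A I^B, I^A i

For each candidate genotype of Goran, check whether crossing it with I^B I^B can produce every observed child phenotype.
  I^A I^A → possible child types {AB} ✓
  I^A I^B → possible child types {B, AB} ✓
  I^A i → possible child types {B, AB} ✓
  I^B I^B → possible child types {B} ✗
  I^B i → possible child types {B} ✗
  i i → possible child types {B} ✗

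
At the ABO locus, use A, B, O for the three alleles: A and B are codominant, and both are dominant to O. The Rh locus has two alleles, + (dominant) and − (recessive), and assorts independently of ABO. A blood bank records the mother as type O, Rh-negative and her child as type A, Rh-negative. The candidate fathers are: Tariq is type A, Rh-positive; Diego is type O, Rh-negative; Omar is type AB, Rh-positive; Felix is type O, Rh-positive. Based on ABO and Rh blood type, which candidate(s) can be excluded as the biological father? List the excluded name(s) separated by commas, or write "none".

A candidate is excluded only if no genotype consistent with his phenotype could produce a type A, Rh-negative child with a type O, Rh-negative mother.
Diego (type O, Rh-): no genotype consistent with that phenotype can produce a type-A Rh- child with a type-O mother.
Felix (type O, Rh+): no genotype consistent with that phenotype can produce a type-A Rh- child with a type-O mother.

Diego, Felix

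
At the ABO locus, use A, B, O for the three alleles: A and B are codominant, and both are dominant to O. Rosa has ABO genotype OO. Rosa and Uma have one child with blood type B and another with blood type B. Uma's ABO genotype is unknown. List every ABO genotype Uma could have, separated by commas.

For each candidate genotype of Uma, check whether crossing it with OO can produce every observed child phenotype.
  AA → possible child types {A} ✗
  AB → possible child types {A, B} ✓
  AO → possible child types {O, A} ✗
  BB → possible child types {B} ✓
  BO → possible child types {O, B} ✓
  OO → possible child types {O} ✗

AB, BB, BO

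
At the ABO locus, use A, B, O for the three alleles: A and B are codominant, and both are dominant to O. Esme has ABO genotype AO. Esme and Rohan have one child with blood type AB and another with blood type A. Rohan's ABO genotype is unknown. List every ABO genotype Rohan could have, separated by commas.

AB, BO

For each candidate genotype of Rohan, check whether crossing it with AO can produce every observed child phenotype.
  AA → possible child types {A} ✗
  AB → possible child types {A, B, AB} ✓
  AO → possible child types {O, A} ✗
  BB → possible child types {B, AB} ✗
  BO → possible child types {O, A, B, AB} ✓
  OO → possible child types {O, A} ✗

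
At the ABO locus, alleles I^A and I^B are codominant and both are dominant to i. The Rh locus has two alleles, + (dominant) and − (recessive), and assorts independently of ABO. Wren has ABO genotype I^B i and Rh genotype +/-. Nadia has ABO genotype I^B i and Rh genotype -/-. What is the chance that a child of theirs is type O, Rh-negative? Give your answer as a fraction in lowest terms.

1/8

ABO cross I^B i × I^B i → offspring phenotypes: 1/4 O, 3/4 B.
Rh cross +/- × -/- → 1/2 Rh+, 1/2 Rh-.
Independent loci: P(type O, Rh-negative) = 1/4 × 1/2 = 1/8.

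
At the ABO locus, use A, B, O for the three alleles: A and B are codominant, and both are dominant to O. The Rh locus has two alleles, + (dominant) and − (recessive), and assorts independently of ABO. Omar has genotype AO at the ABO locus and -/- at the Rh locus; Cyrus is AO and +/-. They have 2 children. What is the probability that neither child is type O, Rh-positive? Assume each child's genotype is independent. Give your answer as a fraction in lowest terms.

ABO cross AO × AO → 1/4 O, 3/4 A.
Rh cross -/- × +/- → 1/2 Rh+, 1/2 Rh-; so P(type O, Rh-positive) = 1/4 × 1/2 = 1/8 per child.
P(not type O, Rh-positive) = 7/8 for one child; (7/8)^2 = 49/64.

49/64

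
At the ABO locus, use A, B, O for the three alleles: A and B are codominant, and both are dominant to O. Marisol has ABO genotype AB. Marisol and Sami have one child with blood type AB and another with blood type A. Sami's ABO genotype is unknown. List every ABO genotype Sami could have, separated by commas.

AA, AB, AO, BO

For each candidate genotype of Sami, check whether crossing it with AB can produce every observed child phenotype.
  AA → possible child types {A, AB} ✓
  AB → possible child types {A, B, AB} ✓
  AO → possible child types {A, B, AB} ✓
  BB → possible child types {B, AB} ✗
  BO → possible child types {A, B, AB} ✓
  OO → possible child types {A, B} ✗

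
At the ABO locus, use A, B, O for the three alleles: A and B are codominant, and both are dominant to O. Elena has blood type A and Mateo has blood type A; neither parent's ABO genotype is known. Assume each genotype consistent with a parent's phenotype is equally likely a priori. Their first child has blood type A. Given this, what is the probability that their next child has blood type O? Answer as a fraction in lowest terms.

1/20

Possible genotypes: Elena ∈ {AA, AO}; Mateo ∈ {AA, AO}.
Weight each parental genotype pair by prior × P(type-A child):
  AA × AA: posterior weight 4/15; P(next child type O) = 0.
  AA × AO: posterior weight 4/15; P(next child type O) = 0.
  AO × AA: posterior weight 4/15; P(next child type O) = 0.
  AO × AO: posterior weight 1/5; P(next child type O) = 1/4.
Weighted sum = 1/20.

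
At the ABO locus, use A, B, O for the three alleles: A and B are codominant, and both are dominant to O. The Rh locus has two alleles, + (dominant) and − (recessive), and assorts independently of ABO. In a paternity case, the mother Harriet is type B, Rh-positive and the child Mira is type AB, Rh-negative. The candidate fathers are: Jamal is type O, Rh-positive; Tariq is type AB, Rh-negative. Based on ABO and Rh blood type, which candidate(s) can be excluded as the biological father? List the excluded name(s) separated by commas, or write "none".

Jamal

A candidate is excluded only if no genotype consistent with his phenotype could produce a type AB, Rh-negative child with a type B, Rh-positive mother.
Jamal (type O, Rh+): no genotype consistent with that phenotype can produce a type-AB Rh- child with a type-B mother.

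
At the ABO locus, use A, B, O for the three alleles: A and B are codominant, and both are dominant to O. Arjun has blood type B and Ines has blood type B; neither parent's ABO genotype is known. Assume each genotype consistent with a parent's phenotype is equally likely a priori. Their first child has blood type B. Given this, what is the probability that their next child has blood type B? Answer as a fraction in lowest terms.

19/20

Possible genotypes: Arjun ∈ {BB, BO}; Ines ∈ {BB, BO}.
Weight each parental genotype pair by prior × P(type-B child):
  BB × BB: posterior weight 4/15; P(next child type B) = 1.
  BB × BO: posterior weight 4/15; P(next child type B) = 1.
  BO × BB: posterior weight 4/15; P(next child type B) = 1.
  BO × BO: posterior weight 1/5; P(next child type B) = 3/4.
Weighted sum = 19/20.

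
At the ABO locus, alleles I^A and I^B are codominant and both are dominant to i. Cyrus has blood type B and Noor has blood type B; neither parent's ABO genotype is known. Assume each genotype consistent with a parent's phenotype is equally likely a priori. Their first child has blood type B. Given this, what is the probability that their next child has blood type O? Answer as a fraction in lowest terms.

1/20

Possible genotypes: Cyrus ∈ {I^B I^B, I^B i}; Noor ∈ {I^B I^B, I^B i}.
Weight each parental genotype pair by prior × P(type-B child):
  I^B I^B × I^B I^B: posterior weight 4/15; P(next child type O) = 0.
  I^B I^B × I^B i: posterior weight 4/15; P(next child type O) = 0.
  I^B i × I^B I^B: posterior weight 4/15; P(next child type O) = 0.
  I^B i × I^B i: posterior weight 1/5; P(next child type O) = 1/4.
Weighted sum = 1/20.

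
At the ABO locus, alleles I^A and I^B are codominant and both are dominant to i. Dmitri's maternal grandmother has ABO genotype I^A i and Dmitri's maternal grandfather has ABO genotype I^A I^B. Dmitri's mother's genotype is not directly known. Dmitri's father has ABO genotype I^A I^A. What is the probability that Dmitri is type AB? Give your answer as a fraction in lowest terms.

Dmitri's mother's ABO genotype from I^A i × I^A I^B: 1/4 I^A I^A, 1/4 I^A I^B, 1/4 I^A i, 1/4 I^B i.
Crossing each possibility with the father I^A I^A and summing P(type AB): 1/4·0 + 1/4·1/2 + 1/4·0 + 1/4·1/2 = 1/4.

1/4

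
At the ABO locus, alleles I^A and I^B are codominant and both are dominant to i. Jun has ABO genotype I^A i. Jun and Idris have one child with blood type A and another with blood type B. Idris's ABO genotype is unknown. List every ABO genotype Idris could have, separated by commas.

For each candidate genotype of Idris, check whether crossing it with I^A i can produce every observed child phenotype.
  I^A I^A → possible child types {A} ✗
  I^A I^B → possible child types {A, B, AB} ✓
  I^A i → possible child types {O, A} ✗
  I^B I^B → possible child types {B, AB} ✗
  I^B i → possible child types {O, A, B, AB} ✓
  i i → possible child types {O, A} ✗

I^A I^B, I^B i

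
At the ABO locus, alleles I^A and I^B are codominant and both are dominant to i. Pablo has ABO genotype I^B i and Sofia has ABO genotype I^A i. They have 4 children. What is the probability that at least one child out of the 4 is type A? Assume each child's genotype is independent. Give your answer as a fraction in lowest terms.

175/256

ABO cross I^B i × I^A i → 1/4 O, 1/4 A, 1/4 B, 1/4 AB.
So P(type A) = 1/4 per child.
P(none) = (3/4)^4 = 81/256; P(at least one) = 1 − 81/256 = 175/256.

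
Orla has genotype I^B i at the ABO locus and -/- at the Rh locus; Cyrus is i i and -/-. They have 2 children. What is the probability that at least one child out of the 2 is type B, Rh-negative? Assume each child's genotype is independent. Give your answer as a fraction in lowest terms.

3/4

ABO cross I^B i × i i → 1/2 O, 1/2 B.
Rh cross -/- × -/- → 1 Rh-; so P(type B, Rh-negative) = 1/2 × 1 = 1/2 per child.
P(none) = (1/2)^2 = 1/4; P(at least one) = 1 − 1/4 = 3/4.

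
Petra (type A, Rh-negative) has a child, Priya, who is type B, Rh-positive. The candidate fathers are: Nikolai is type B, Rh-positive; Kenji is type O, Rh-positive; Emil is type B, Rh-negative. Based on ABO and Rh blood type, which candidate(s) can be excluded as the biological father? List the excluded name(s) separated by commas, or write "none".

Kenji, Emil

A candidate is excluded only if no genotype consistent with his phenotype could produce a type B, Rh-positive child with a type A, Rh-negative mother.
Kenji (type O, Rh+): no genotype consistent with that phenotype can produce a type-B Rh+ child with a type-A mother.
Emil (type B, Rh-): no genotype consistent with that phenotype can produce a type-B Rh+ child with a type-A mother.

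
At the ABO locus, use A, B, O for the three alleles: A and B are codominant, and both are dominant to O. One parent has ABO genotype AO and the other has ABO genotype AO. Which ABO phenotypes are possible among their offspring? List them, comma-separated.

O, A

Gametes from AO × AO give offspring ABO genotypes AA, AO, OO, i.e. phenotypes O, A.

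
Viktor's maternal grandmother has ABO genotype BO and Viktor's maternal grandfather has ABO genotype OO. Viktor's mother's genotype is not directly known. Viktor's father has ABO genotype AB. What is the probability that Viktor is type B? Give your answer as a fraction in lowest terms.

Viktor's mother's ABO genotype from BO × OO: 1/2 BO, 1/2 OO.
Crossing each possibility with the father AB and summing P(type B): 1/2·1/2 + 1/2·1/2 = 1/2.

1/2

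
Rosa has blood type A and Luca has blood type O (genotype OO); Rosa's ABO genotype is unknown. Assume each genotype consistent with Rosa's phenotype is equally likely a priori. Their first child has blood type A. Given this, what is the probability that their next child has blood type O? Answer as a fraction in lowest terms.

1/6

Possible genotypes: Rosa ∈ {AA, AO}; Luca ∈ {OO}.
Weight each parental genotype pair by prior × P(type-A child):
  AA × OO: posterior weight 2/3; P(next child type O) = 0.
  AO × OO: posterior weight 1/3; P(next child type O) = 1/2.
Weighted sum = 1/6.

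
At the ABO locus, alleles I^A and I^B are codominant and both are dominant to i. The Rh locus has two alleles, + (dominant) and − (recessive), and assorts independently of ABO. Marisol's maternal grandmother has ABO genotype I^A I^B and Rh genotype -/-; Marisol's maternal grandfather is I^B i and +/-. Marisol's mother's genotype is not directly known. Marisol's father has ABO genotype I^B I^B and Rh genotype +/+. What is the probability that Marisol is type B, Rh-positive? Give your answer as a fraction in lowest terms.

3/4

Marisol's mother's ABO genotype from I^A I^B × I^B i: 1/4 I^A I^B, 1/4 I^A i, 1/4 I^B I^B, 1/4 I^B i.
Crossing each possibility with the father I^B I^B and summing P(type B): 1/4·1/2 + 1/4·1/2 + 1/4·1 + 1/4·1 = 3/4.
Similarly for Rh via the mother's Rh distribution: P(Rh+) = 1.
Independent loci: 3/4 × 1 = 3/4.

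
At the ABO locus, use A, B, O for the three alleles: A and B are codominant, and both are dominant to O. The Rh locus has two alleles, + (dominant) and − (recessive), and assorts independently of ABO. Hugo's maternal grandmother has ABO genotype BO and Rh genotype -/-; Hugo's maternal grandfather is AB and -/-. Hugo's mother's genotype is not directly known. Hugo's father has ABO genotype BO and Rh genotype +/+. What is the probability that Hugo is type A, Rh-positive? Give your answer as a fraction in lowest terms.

Hugo's mother's ABO genotype from BO × AB: 1/4 AB, 1/4 AO, 1/4 BB, 1/4 BO.
Crossing each possibility with the father BO and summing P(type A): 1/4·1/4 + 1/4·1/4 + 1/4·0 + 1/4·0 = 1/8.
Similarly for Rh via the mother's Rh distribution: P(Rh+) = 1.
Independent loci: 1/8 × 1 = 1/8.

1/8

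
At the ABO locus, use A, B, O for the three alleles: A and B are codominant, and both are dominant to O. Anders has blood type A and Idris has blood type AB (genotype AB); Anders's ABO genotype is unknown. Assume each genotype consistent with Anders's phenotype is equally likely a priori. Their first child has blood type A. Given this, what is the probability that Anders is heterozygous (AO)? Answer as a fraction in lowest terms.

Possible genotypes: Anders ∈ {AA, AO}; Idris ∈ {AB}.
Weight each parental genotype pair by prior × P(type-A child):
  AA × AB: posterior weight 1/2.
  AO × AB: posterior weight 1/2.
Sum the posterior weight over pairs where Anders is AO: 1/2.

1/2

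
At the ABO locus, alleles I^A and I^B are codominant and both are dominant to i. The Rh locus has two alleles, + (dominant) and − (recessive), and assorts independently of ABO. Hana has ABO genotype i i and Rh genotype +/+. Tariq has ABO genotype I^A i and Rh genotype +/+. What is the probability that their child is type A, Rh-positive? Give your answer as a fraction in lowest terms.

ABO cross i i × I^A i → offspring phenotypes: 1/2 O, 1/2 A.
Rh cross +/+ × +/+ → 1 Rh+.
Independent loci: P(type A, Rh-positive) = 1/2 × 1 = 1/2.

1/2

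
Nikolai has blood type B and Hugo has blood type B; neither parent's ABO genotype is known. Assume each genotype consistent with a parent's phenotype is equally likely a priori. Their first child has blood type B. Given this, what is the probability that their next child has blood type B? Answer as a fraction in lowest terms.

19/20

Possible genotypes: Nikolai ∈ {I^B I^B, I^B i}; Hugo ∈ {I^B I^B, I^B i}.
Weight each parental genotype pair by prior × P(type-B child):
  I^B I^B × I^B I^B: posterior weight 4/15; P(next child type B) = 1.
  I^B I^B × I^B i: posterior weight 4/15; P(next child type B) = 1.
  I^B i × I^B I^B: posterior weight 4/15; P(next child type B) = 1.
  I^B i × I^B i: posterior weight 1/5; P(next child type B) = 3/4.
Weighted sum = 19/20.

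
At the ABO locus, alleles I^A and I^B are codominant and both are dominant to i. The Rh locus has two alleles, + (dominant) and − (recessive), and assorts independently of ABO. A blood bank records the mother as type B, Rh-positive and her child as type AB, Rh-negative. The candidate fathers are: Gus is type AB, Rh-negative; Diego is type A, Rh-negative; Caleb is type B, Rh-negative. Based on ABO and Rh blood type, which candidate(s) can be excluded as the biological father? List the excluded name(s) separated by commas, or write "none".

A candidate is excluded only if no genotype consistent with his phenotype could produce a type AB, Rh-negative child with a type B, Rh-positive mother.
Caleb (type B, Rh-): no genotype consistent with that phenotype can produce a type-AB Rh- child with a type-B mother.

Caleb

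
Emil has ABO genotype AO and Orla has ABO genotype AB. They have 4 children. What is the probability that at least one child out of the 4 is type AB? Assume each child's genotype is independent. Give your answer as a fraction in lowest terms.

ABO cross AO × AB → 1/2 A, 1/4 B, 1/4 AB.
So P(type AB) = 1/4 per child.
P(none) = (3/4)^4 = 81/256; P(at least one) = 1 − 81/256 = 175/256.

175/256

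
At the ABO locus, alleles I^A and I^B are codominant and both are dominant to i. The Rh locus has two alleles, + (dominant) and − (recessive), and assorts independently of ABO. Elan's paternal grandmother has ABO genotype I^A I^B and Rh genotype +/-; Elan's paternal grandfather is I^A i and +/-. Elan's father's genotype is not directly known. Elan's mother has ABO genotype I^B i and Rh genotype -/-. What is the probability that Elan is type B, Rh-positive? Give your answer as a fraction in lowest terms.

3/16

Elan's father's ABO genotype from I^A I^B × I^A i: 1/4 I^A I^A, 1/4 I^A I^B, 1/4 I^A i, 1/4 I^B i.
Crossing each possibility with the mother I^B i and summing P(type B): 1/4·0 + 1/4·1/2 + 1/4·1/4 + 1/4·3/4 = 3/8.
Similarly for Rh via the father's Rh distribution: P(Rh+) = 1/2.
Independent loci: 3/8 × 1/2 = 3/16.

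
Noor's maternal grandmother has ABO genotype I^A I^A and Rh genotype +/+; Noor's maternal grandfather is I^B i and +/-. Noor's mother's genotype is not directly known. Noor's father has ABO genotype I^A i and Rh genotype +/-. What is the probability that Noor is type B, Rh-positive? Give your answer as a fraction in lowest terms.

Noor's mother's ABO genotype from I^A I^A × I^B i: 1/2 I^A I^B, 1/2 I^A i.
Crossing each possibility with the father I^A i and summing P(type B): 1/2·1/4 + 1/2·0 = 1/8.
Similarly for Rh via the mother's Rh distribution: P(Rh+) = 7/8.
Independent loci: 1/8 × 7/8 = 7/64.

7/64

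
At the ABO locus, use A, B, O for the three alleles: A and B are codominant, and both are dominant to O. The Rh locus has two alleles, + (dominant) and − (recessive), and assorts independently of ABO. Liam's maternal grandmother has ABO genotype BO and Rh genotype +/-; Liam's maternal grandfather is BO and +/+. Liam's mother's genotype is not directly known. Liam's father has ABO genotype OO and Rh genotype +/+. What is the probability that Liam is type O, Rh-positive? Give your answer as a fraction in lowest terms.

1/2

Liam's mother's ABO genotype from BO × BO: 1/4 BB, 1/2 BO, 1/4 OO.
Crossing each possibility with the father OO and summing P(type O): 1/4·0 + 1/2·1/2 + 1/4·1 = 1/2.
Similarly for Rh via the mother's Rh distribution: P(Rh+) = 1.
Independent loci: 1/2 × 1 = 1/2.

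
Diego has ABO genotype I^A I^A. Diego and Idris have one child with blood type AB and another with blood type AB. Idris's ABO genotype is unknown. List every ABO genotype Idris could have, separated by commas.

I^A I^B, I^B I^B, I^B i

For each candidate genotype of Idris, check whether crossing it with I^A I^A can produce every observed child phenotype.
  I^A I^A → possible child types {A} ✗
  I^A I^B → possible child types {A, AB} ✓
  I^A i → possible child types {A} ✗
  I^B I^B → possible child types {AB} ✓
  I^B i → possible child types {A, AB} ✓
  i i → possible child types {A} ✗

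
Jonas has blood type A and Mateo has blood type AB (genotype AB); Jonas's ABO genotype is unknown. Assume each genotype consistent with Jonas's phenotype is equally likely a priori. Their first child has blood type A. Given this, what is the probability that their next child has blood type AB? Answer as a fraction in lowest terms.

3/8

Possible genotypes: Jonas ∈ {AA, AO}; Mateo ∈ {AB}.
Weight each parental genotype pair by prior × P(type-A child):
  AA × AB: posterior weight 1/2; P(next child type AB) = 1/2.
  AO × AB: posterior weight 1/2; P(next child type AB) = 1/4.
Weighted sum = 3/8.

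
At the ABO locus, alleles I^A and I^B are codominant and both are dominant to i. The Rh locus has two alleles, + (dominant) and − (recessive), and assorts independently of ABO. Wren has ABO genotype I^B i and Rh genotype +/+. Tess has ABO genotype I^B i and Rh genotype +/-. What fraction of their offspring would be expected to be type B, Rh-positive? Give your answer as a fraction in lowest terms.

3/4

ABO cross I^B i × I^B i → offspring phenotypes: 1/4 O, 3/4 B.
Rh cross +/+ × +/- → 1 Rh+.
Independent loci: P(type B, Rh-positive) = 3/4 × 1 = 3/4.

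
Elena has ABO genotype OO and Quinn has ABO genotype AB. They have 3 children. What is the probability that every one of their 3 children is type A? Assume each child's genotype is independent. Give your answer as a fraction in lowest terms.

1/8

ABO cross OO × AB → 1/2 A, 1/2 B.
So P(type A) = 1/2 per child.
All 3 independent: (1/2)^3 = 1/8.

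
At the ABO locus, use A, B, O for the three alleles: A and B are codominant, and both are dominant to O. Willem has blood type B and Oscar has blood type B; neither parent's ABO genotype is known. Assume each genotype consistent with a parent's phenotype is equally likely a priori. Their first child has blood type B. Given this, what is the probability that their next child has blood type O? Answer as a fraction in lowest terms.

Possible genotypes: Willem ∈ {BB, BO}; Oscar ∈ {BB, BO}.
Weight each parental genotype pair by prior × P(type-B child):
  BB × BB: posterior weight 4/15; P(next child type O) = 0.
  BB × BO: posterior weight 4/15; P(next child type O) = 0.
  BO × BB: posterior weight 4/15; P(next child type O) = 0.
  BO × BO: posterior weight 1/5; P(next child type O) = 1/4.
Weighted sum = 1/20.

1/20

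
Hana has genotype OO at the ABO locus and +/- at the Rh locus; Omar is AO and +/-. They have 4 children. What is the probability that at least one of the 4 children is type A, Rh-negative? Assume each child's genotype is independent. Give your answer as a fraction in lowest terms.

ABO cross OO × AO → 1/2 O, 1/2 A.
Rh cross +/- × +/- → 3/4 Rh+, 1/4 Rh-; so P(type A, Rh-negative) = 1/2 × 1/4 = 1/8 per child.
P(none) = (7/8)^4 = 2401/4096; P(at least one) = 1 − 2401/4096 = 1695/4096.

1695/4096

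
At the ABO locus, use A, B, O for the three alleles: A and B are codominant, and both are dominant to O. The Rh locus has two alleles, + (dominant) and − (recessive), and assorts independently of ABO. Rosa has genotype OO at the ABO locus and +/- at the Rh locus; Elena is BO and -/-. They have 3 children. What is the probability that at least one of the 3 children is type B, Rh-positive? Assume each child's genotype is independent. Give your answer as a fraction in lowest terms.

37/64

ABO cross OO × BO → 1/2 O, 1/2 B.
Rh cross +/- × -/- → 1/2 Rh+, 1/2 Rh-; so P(type B, Rh-positive) = 1/2 × 1/2 = 1/4 per child.
P(none) = (3/4)^3 = 27/64; P(at least one) = 1 − 27/64 = 37/64.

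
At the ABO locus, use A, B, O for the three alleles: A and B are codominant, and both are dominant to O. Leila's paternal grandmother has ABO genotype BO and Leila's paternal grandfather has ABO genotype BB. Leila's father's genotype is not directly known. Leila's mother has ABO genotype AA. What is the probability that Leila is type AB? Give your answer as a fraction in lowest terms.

3/4

Leila's father's ABO genotype from BO × BB: 1/2 BB, 1/2 BO.
Crossing each possibility with the mother AA and summing P(type AB): 1/2·1 + 1/2·1/2 = 3/4.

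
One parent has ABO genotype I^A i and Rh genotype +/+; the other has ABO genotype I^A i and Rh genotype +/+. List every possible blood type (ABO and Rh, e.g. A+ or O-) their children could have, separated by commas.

O+, A+

Gametes from I^A i × I^A i give offspring ABO genotypes I^A I^A, I^A i, i i, i.e. phenotypes O, A.
Rh cross +/+ × +/+ → phenotypes Rh+.
Combining independently: O+, A+.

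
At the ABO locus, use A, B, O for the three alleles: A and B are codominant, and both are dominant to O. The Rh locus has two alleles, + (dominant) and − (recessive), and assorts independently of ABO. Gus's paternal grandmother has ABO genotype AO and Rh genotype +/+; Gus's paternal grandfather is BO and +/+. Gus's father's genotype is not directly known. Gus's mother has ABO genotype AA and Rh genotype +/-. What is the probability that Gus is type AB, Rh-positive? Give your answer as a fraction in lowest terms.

Gus's father's ABO genotype from AO × BO: 1/4 AB, 1/4 AO, 1/4 BO, 1/4 OO.
Crossing each possibility with the mother AA and summing P(type AB): 1/4·1/2 + 1/4·0 + 1/4·1/2 + 1/4·0 = 1/4.
Similarly for Rh via the father's Rh distribution: P(Rh+) = 1.
Independent loci: 1/4 × 1 = 1/4.

1/4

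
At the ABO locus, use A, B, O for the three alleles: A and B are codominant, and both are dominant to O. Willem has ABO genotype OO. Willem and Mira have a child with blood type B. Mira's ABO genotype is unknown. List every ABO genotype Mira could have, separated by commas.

For each candidate genotype of Mira, check whether crossing it with OO can produce every observed child phenotype.
  AA → possible child types {A} ✗
  AB → possible child types {A, B} ✓
  AO → possible child types {O, A} ✗
  BB → possible child types {B} ✓
  BO → possible child types {O, B} ✓
  OO → possible child types {O} ✗

AB, BB, BO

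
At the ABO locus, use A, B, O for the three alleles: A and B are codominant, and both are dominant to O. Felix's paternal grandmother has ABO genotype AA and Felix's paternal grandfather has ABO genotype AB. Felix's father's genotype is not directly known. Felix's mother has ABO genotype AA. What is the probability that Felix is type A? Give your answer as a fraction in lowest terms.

3/4

Felix's father's ABO genotype from AA × AB: 1/2 AA, 1/2 AB.
Crossing each possibility with the mother AA and summing P(type A): 1/2·1 + 1/2·1/2 = 3/4.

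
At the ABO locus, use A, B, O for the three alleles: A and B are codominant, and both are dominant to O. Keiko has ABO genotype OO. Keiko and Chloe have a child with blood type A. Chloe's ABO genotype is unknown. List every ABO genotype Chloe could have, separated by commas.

AA, AB, AO

For each candidate genotype of Chloe, check whether crossing it with OO can produce every observed child phenotype.
  AA → possible child types {A} ✓
  AB → possible child types {A, B} ✓
  AO → possible child types {O, A} ✓
  BB → possible child types {B} ✗
  BO → possible child types {O, B} ✗
  OO → possible child types {O} ✗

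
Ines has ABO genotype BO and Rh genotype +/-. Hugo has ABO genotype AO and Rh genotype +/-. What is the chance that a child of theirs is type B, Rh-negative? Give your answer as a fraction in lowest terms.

1/16

ABO cross BO × AO → offspring phenotypes: 1/4 O, 1/4 A, 1/4 B, 1/4 AB.
Rh cross +/- × +/- → 3/4 Rh+, 1/4 Rh-.
Independent loci: P(type B, Rh-negative) = 1/4 × 1/4 = 1/16.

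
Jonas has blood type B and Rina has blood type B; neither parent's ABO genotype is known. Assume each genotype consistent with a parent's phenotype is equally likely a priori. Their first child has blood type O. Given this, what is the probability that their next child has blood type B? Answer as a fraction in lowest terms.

Possible genotypes: Jonas ∈ {I^B I^B, I^B i}; Rina ∈ {I^B I^B, I^B i}.
Weight each parental genotype pair by prior × P(type-O child):
  I^B i × I^B i: posterior weight 1; P(next child type B) = 3/4.
Weighted sum = 3/4.

3/4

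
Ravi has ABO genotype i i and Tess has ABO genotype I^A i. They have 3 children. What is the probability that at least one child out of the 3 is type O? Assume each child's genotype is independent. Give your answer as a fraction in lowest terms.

7/8

ABO cross i i × I^A i → 1/2 O, 1/2 A.
So P(type O) = 1/2 per child.
P(none) = (1/2)^3 = 1/8; P(at least one) = 1 − 1/8 = 7/8.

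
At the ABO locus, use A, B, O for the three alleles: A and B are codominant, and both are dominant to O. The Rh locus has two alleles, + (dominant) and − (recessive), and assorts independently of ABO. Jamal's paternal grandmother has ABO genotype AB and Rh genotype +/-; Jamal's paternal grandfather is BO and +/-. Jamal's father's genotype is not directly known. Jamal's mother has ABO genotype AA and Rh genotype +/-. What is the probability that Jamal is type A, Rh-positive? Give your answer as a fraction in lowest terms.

Jamal's father's ABO genotype from AB × BO: 1/4 AB, 1/4 AO, 1/4 BB, 1/4 BO.
Crossing each possibility with the mother AA and summing P(type A): 1/4·1/2 + 1/4·1 + 1/4·0 + 1/4·1/2 = 1/2.
Similarly for Rh via the father's Rh distribution: P(Rh+) = 3/4.
Independent loci: 1/2 × 3/4 = 3/8.

3/8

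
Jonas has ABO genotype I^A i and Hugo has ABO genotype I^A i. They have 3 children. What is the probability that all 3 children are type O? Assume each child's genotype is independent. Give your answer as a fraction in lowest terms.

ABO cross I^A i × I^A i → 1/4 O, 3/4 A.
So P(type O) = 1/4 per child.
All 3 independent: (1/4)^3 = 1/64.

1/64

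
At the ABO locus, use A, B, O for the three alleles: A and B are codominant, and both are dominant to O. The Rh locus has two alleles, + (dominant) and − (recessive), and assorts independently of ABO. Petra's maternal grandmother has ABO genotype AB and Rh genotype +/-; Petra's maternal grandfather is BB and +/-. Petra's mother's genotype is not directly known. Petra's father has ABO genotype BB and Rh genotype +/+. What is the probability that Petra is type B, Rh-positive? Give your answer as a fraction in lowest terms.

3/4

Petra's mother's ABO genotype from AB × BB: 1/2 AB, 1/2 BB.
Crossing each possibility with the father BB and summing P(type B): 1/2·1/2 + 1/2·1 = 3/4.
Similarly for Rh via the mother's Rh distribution: P(Rh+) = 1.
Independent loci: 3/4 × 1 = 3/4.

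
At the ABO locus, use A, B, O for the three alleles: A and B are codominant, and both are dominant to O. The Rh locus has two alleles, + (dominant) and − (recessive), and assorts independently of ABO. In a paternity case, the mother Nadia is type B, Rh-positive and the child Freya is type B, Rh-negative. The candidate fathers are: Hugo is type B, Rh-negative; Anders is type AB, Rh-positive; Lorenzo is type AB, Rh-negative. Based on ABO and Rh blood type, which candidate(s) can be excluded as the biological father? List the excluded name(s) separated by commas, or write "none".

none

A candidate is excluded only if no genotype consistent with his phenotype could produce a type B, Rh-negative child with a type B, Rh-positive mother.
Every candidate has at least one consistent genotype combination, so none can be excluded.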